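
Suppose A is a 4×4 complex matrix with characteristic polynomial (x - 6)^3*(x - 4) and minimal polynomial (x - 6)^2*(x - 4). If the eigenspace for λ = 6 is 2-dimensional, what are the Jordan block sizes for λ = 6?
Block sizes for λ = 6: [2, 1]

Step 1 — from the characteristic polynomial, algebraic multiplicity of λ = 6 is 3. From dim ker(A − (6)·I) = 2, there are exactly 2 Jordan blocks for λ = 6.
Step 2 — from the minimal polynomial, the factor (x − 6)^2 tells us the largest block for λ = 6 has size 2.
Step 3 — with total size 3, 2 blocks, and largest block 2, the block sizes (in nonincreasing order) are [2, 1].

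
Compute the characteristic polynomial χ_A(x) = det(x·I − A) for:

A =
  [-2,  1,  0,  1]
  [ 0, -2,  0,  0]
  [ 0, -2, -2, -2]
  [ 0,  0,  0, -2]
x^4 + 8*x^3 + 24*x^2 + 32*x + 16

Expanding det(x·I − A) (e.g. by cofactor expansion or by noting that A is similar to its Jordan form J, which has the same characteristic polynomial as A) gives
  χ_A(x) = x^4 + 8*x^3 + 24*x^2 + 32*x + 16
which factors as (x + 2)^4. The eigenvalues (with algebraic multiplicities) are λ = -2 with multiplicity 4.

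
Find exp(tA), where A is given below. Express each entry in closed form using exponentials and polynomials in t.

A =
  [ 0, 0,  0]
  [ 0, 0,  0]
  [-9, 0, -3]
e^{tA} =
  [1, 0, 0]
  [0, 1, 0]
  [-3 + 3*exp(-3*t), 0, exp(-3*t)]

Strategy: write A = P · J · P⁻¹ where J is a Jordan canonical form, so e^{tA} = P · e^{tJ} · P⁻¹, and e^{tJ} can be computed block-by-block.

A has Jordan form
J =
  [-3, 0, 0]
  [ 0, 0, 0]
  [ 0, 0, 0]
(up to reordering of blocks).

Per-block formulas:
  For a 1×1 block at λ = 0: exp(t · [0]) = [e^(0t)].
  For a 1×1 block at λ = -3: exp(t · [-3]) = [e^(-3t)].

After assembling e^{tJ} and conjugating by P, we get:

e^{tA} =
  [1, 0, 0]
  [0, 1, 0]
  [-3 + 3*exp(-3*t), 0, exp(-3*t)]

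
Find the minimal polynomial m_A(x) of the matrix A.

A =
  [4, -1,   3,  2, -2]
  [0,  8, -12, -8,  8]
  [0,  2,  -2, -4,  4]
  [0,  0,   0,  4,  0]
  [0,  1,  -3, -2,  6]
x^2 - 8*x + 16

The characteristic polynomial is χ_A(x) = (x - 4)^5, so the eigenvalues are known. The minimal polynomial is
  m_A(x) = Π_λ (x − λ)^{k_λ}
where k_λ is the size of the *largest* Jordan block for λ (equivalently, the smallest k with (A − λI)^k v = 0 for every generalised eigenvector v of λ).

  λ = 4: largest Jordan block has size 2, contributing (x − 4)^2

So m_A(x) = (x - 4)^2 = x^2 - 8*x + 16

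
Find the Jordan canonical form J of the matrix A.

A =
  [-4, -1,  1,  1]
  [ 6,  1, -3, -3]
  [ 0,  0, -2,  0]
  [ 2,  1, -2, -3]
J_3(-2) ⊕ J_1(-2)

The characteristic polynomial is
  det(x·I − A) = x^4 + 8*x^3 + 24*x^2 + 32*x + 16 = (x + 2)^4

Eigenvalues and multiplicities (the geometric multiplicity of λ is n − rank(A − λI), which equals the number of Jordan blocks for λ):
  λ = -2: algebraic multiplicity = 4, geometric multiplicity = 2

Determining the block sizes for each eigenvalue:
  λ = -2: with am = 4 and gm = 2, the partition is not yet determined (e.g. several partitions of 4 into 2 parts exist). Let N = A − (-2)·I. Computing rank(N^1) = 2, rank(N^2) = 1, rank(N^3) = 0; the number of blocks of size ≥ j is rank(N^{j−1}) − rank(N^j), giving [2, 1, 1]. So we have 1 block(s) of size 3, 1 block(s) of size 1 → block sizes [3, 1]

Assembling the blocks gives a Jordan form
J =
  [-2,  1,  0,  0]
  [ 0, -2,  1,  0]
  [ 0,  0, -2,  0]
  [ 0,  0,  0, -2]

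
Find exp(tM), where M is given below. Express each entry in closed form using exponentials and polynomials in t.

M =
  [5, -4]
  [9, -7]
e^{tM} =
  [6*t*exp(-t) + exp(-t), -4*t*exp(-t)]
  [9*t*exp(-t), -6*t*exp(-t) + exp(-t)]

Strategy: write M = P · J · P⁻¹ where J is a Jordan canonical form, so e^{tM} = P · e^{tJ} · P⁻¹, and e^{tJ} can be computed block-by-block.

M has Jordan form
J =
  [-1,  1]
  [ 0, -1]
(up to reordering of blocks).

Per-block formulas:
  For a 2×2 Jordan block J_2(-1): exp(t · J_2(-1)) = e^(-1t)·(I + t·N), where N is the 2×2 nilpotent shift.

After assembling e^{tJ} and conjugating by P, we get:

e^{tM} =
  [6*t*exp(-t) + exp(-t), -4*t*exp(-t)]
  [9*t*exp(-t), -6*t*exp(-t) + exp(-t)]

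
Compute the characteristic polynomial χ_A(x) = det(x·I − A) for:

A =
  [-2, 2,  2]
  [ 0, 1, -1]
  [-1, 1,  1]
x^3

Expanding det(x·I − A) (e.g. by cofactor expansion or by noting that A is similar to its Jordan form J, which has the same characteristic polynomial as A) gives
  χ_A(x) = x^3
which factors as x^3. The eigenvalues (with algebraic multiplicities) are λ = 0 with multiplicity 3.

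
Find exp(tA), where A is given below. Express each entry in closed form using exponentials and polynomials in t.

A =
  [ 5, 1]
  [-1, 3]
e^{tA} =
  [t*exp(4*t) + exp(4*t), t*exp(4*t)]
  [-t*exp(4*t), -t*exp(4*t) + exp(4*t)]

Strategy: write A = P · J · P⁻¹ where J is a Jordan canonical form, so e^{tA} = P · e^{tJ} · P⁻¹, and e^{tJ} can be computed block-by-block.

A has Jordan form
J =
  [4, 1]
  [0, 4]
(up to reordering of blocks).

Per-block formulas:
  For a 2×2 Jordan block J_2(4): exp(t · J_2(4)) = e^(4t)·(I + t·N), where N is the 2×2 nilpotent shift.

After assembling e^{tJ} and conjugating by P, we get:

e^{tA} =
  [t*exp(4*t) + exp(4*t), t*exp(4*t)]
  [-t*exp(4*t), -t*exp(4*t) + exp(4*t)]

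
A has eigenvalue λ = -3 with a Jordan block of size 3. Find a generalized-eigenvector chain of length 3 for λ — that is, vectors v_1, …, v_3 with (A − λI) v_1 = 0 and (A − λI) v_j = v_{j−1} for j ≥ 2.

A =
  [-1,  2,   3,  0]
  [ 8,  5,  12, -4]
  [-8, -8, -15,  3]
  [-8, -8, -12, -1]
A Jordan chain for λ = -3 of length 3:
v_1 = (-4, 16, -8, 0)ᵀ
v_2 = (2, 8, -8, -8)ᵀ
v_3 = (1, 0, 0, 0)ᵀ

Let N = A − (-3)·I. We want v_3 with N^3 v_3 = 0 but N^2 v_3 ≠ 0; then v_{j-1} := N · v_j for j = 3, …, 2.

Pick v_3 = (1, 0, 0, 0)ᵀ.
Then v_2 = N · v_3 = (2, 8, -8, -8)ᵀ.
Then v_1 = N · v_2 = (-4, 16, -8, 0)ᵀ.

Sanity check: (A − (-3)·I) v_1 = (0, 0, 0, 0)ᵀ = 0. ✓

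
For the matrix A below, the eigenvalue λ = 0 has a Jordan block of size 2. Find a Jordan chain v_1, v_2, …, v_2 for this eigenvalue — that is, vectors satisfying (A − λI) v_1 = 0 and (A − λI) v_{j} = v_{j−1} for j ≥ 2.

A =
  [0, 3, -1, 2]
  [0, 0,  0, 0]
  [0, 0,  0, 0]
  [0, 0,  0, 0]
A Jordan chain for λ = 0 of length 2:
v_1 = (3, 0, 0, 0)ᵀ
v_2 = (0, 1, 0, 0)ᵀ

Let N = A − (0)·I. We want v_2 with N^2 v_2 = 0 but N^1 v_2 ≠ 0; then v_{j-1} := N · v_j for j = 2, …, 2.

Pick v_2 = (0, 1, 0, 0)ᵀ.
Then v_1 = N · v_2 = (3, 0, 0, 0)ᵀ.

Sanity check: (A − (0)·I) v_1 = (0, 0, 0, 0)ᵀ = 0. ✓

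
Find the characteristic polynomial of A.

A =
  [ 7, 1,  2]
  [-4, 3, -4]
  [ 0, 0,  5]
x^3 - 15*x^2 + 75*x - 125

Expanding det(x·I − A) (e.g. by cofactor expansion or by noting that A is similar to its Jordan form J, which has the same characteristic polynomial as A) gives
  χ_A(x) = x^3 - 15*x^2 + 75*x - 125
which factors as (x - 5)^3. The eigenvalues (with algebraic multiplicities) are λ = 5 with multiplicity 3.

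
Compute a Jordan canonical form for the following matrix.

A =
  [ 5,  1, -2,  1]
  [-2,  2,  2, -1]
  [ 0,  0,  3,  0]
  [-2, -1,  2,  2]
J_2(3) ⊕ J_1(3) ⊕ J_1(3)

The characteristic polynomial is
  det(x·I − A) = x^4 - 12*x^3 + 54*x^2 - 108*x + 81 = (x - 3)^4

Eigenvalues and multiplicities (the geometric multiplicity of λ is n − rank(A − λI), which equals the number of Jordan blocks for λ):
  λ = 3: algebraic multiplicity = 4, geometric multiplicity = 3

Determining the block sizes for each eigenvalue:
  λ = 3: 3 blocks summing to 4 forces exactly one block of size 2 and the rest size 1 → block sizes [2, 1, 1]

Assembling the blocks gives a Jordan form
J =
  [3, 1, 0, 0]
  [0, 3, 0, 0]
  [0, 0, 3, 0]
  [0, 0, 0, 3]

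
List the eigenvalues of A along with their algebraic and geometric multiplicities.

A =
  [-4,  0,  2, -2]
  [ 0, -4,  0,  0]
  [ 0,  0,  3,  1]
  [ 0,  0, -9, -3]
λ = -4: alg = 2, geom = 2; λ = 0: alg = 2, geom = 1

Step 1 — factor the characteristic polynomial to read off the algebraic multiplicities:
  χ_A(x) = x^2*(x + 4)^2

Step 2 — compute geometric multiplicities via the rank-nullity identity g(λ) = n − rank(A − λI):
  rank(A − (-4)·I) = 2, so dim ker(A − (-4)·I) = n − 2 = 2
  rank(A − (0)·I) = 3, so dim ker(A − (0)·I) = n − 3 = 1

Summary:
  λ = -4: algebraic multiplicity = 2, geometric multiplicity = 2
  λ = 0: algebraic multiplicity = 2, geometric multiplicity = 1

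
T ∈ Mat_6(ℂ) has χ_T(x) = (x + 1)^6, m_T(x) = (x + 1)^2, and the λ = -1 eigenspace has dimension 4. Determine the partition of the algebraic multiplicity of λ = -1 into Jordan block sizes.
Block sizes for λ = -1: [2, 2, 1, 1]

Step 1 — from the characteristic polynomial, algebraic multiplicity of λ = -1 is 6. From dim ker(T − (-1)·I) = 4, there are exactly 4 Jordan blocks for λ = -1.
Step 2 — from the minimal polynomial, the factor (x + 1)^2 tells us the largest block for λ = -1 has size 2.
Step 3 — with total size 6, 4 blocks, and largest block 2, the block sizes (in nonincreasing order) are [2, 2, 1, 1].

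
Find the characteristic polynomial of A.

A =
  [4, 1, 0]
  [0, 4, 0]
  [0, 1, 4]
x^3 - 12*x^2 + 48*x - 64

Expanding det(x·I − A) (e.g. by cofactor expansion or by noting that A is similar to its Jordan form J, which has the same characteristic polynomial as A) gives
  χ_A(x) = x^3 - 12*x^2 + 48*x - 64
which factors as (x - 4)^3. The eigenvalues (with algebraic multiplicities) are λ = 4 with multiplicity 3.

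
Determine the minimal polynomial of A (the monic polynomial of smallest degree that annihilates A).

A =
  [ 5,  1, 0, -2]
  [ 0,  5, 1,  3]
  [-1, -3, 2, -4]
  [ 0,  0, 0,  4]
x^3 - 12*x^2 + 48*x - 64

The characteristic polynomial is χ_A(x) = (x - 4)^4, so the eigenvalues are known. The minimal polynomial is
  m_A(x) = Π_λ (x − λ)^{k_λ}
where k_λ is the size of the *largest* Jordan block for λ (equivalently, the smallest k with (A − λI)^k v = 0 for every generalised eigenvector v of λ).

  λ = 4: largest Jordan block has size 3, contributing (x − 4)^3

So m_A(x) = (x - 4)^3 = x^3 - 12*x^2 + 48*x - 64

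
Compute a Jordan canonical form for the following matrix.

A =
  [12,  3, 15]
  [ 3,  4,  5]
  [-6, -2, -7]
J_2(3) ⊕ J_1(3)

The characteristic polynomial is
  det(x·I − A) = x^3 - 9*x^2 + 27*x - 27 = (x - 3)^3

Eigenvalues and multiplicities (the geometric multiplicity of λ is n − rank(A − λI), which equals the number of Jordan blocks for λ):
  λ = 3: algebraic multiplicity = 3, geometric multiplicity = 2

Determining the block sizes for each eigenvalue:
  λ = 3: 2 blocks summing to 3 forces exactly one block of size 2 and the rest size 1 → block sizes [2, 1]

Assembling the blocks gives a Jordan form
J =
  [3, 1, 0]
  [0, 3, 0]
  [0, 0, 3]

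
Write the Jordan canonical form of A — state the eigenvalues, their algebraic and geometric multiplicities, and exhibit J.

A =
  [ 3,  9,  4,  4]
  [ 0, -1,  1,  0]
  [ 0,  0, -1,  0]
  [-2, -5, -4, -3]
J_3(-1) ⊕ J_1(1)

The characteristic polynomial is
  det(x·I − A) = x^4 + 2*x^3 - 2*x - 1 = (x - 1)*(x + 1)^3

Eigenvalues and multiplicities (the geometric multiplicity of λ is n − rank(A − λI), which equals the number of Jordan blocks for λ):
  λ = -1: algebraic multiplicity = 3, geometric multiplicity = 1
  λ = 1: algebraic multiplicity = 1, geometric multiplicity = 1

Determining the block sizes for each eigenvalue:
  λ = -1: one block (gm = 1), so the single block has size am = 3 → block sizes [3]
  λ = 1: one block (gm = 1), so the single block has size am = 1 → block sizes [1]

Assembling the blocks gives a Jordan form
J =
  [-1,  1,  0, 0]
  [ 0, -1,  1, 0]
  [ 0,  0, -1, 0]
  [ 0,  0,  0, 1]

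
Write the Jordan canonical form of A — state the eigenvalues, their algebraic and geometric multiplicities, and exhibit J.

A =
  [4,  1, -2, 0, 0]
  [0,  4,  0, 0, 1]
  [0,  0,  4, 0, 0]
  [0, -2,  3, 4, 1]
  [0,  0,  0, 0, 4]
J_3(4) ⊕ J_2(4)

The characteristic polynomial is
  det(x·I − A) = x^5 - 20*x^4 + 160*x^3 - 640*x^2 + 1280*x - 1024 = (x - 4)^5

Eigenvalues and multiplicities (the geometric multiplicity of λ is n − rank(A − λI), which equals the number of Jordan blocks for λ):
  λ = 4: algebraic multiplicity = 5, geometric multiplicity = 2

Determining the block sizes for each eigenvalue:
  λ = 4: with am = 5 and gm = 2, the partition is not yet determined (e.g. several partitions of 5 into 2 parts exist). Let N = A − (4)·I. Computing rank(N^1) = 3, rank(N^2) = 1, rank(N^3) = 0; the number of blocks of size ≥ j is rank(N^{j−1}) − rank(N^j), giving [2, 2, 1]. So we have 1 block(s) of size 3, 1 block(s) of size 2 → block sizes [3, 2]

Assembling the blocks gives a Jordan form
J =
  [4, 1, 0, 0, 0]
  [0, 4, 1, 0, 0]
  [0, 0, 4, 0, 0]
  [0, 0, 0, 4, 1]
  [0, 0, 0, 0, 4]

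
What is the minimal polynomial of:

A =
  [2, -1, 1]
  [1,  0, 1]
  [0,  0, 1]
x^2 - 2*x + 1

The characteristic polynomial is χ_A(x) = (x - 1)^3, so the eigenvalues are known. The minimal polynomial is
  m_A(x) = Π_λ (x − λ)^{k_λ}
where k_λ is the size of the *largest* Jordan block for λ (equivalently, the smallest k with (A − λI)^k v = 0 for every generalised eigenvector v of λ).

  λ = 1: largest Jordan block has size 2, contributing (x − 1)^2

So m_A(x) = (x - 1)^2 = x^2 - 2*x + 1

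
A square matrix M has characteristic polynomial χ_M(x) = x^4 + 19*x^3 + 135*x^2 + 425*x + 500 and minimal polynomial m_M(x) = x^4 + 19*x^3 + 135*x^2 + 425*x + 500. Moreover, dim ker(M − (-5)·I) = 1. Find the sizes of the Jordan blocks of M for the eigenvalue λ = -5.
Block sizes for λ = -5: [3]

Step 1 — from the characteristic polynomial, algebraic multiplicity of λ = -5 is 3. From dim ker(M − (-5)·I) = 1, there are exactly 1 Jordan blocks for λ = -5.
Step 2 — from the minimal polynomial, the factor (x + 5)^3 tells us the largest block for λ = -5 has size 3.
Step 3 — with total size 3, 1 blocks, and largest block 3, the block sizes (in nonincreasing order) are [3].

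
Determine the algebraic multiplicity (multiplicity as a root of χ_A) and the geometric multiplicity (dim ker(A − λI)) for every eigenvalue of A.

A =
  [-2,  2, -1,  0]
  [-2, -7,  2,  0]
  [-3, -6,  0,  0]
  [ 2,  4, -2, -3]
λ = -3: alg = 4, geom = 3

Step 1 — factor the characteristic polynomial to read off the algebraic multiplicities:
  χ_A(x) = (x + 3)^4

Step 2 — compute geometric multiplicities via the rank-nullity identity g(λ) = n − rank(A − λI):
  rank(A − (-3)·I) = 1, so dim ker(A − (-3)·I) = n − 1 = 3

Summary:
  λ = -3: algebraic multiplicity = 4, geometric multiplicity = 3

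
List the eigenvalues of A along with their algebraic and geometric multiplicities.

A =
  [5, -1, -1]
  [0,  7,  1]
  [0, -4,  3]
λ = 5: alg = 3, geom = 1

Step 1 — factor the characteristic polynomial to read off the algebraic multiplicities:
  χ_A(x) = (x - 5)^3

Step 2 — compute geometric multiplicities via the rank-nullity identity g(λ) = n − rank(A − λI):
  rank(A − (5)·I) = 2, so dim ker(A − (5)·I) = n − 2 = 1

Summary:
  λ = 5: algebraic multiplicity = 3, geometric multiplicity = 1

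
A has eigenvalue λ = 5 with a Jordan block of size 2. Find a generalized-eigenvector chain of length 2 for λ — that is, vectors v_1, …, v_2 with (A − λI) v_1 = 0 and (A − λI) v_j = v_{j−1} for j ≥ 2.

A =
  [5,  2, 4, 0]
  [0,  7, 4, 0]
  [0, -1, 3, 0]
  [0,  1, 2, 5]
A Jordan chain for λ = 5 of length 2:
v_1 = (2, 2, -1, 1)ᵀ
v_2 = (0, 1, 0, 0)ᵀ

Let N = A − (5)·I. We want v_2 with N^2 v_2 = 0 but N^1 v_2 ≠ 0; then v_{j-1} := N · v_j for j = 2, …, 2.

Pick v_2 = (0, 1, 0, 0)ᵀ.
Then v_1 = N · v_2 = (2, 2, -1, 1)ᵀ.

Sanity check: (A − (5)·I) v_1 = (0, 0, 0, 0)ᵀ = 0. ✓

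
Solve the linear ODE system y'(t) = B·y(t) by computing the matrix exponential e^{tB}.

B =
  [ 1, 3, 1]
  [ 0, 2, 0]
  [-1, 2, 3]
e^{tB} =
  [-t*exp(2*t) + exp(2*t), -t^2*exp(2*t)/2 + 3*t*exp(2*t), t*exp(2*t)]
  [0, exp(2*t), 0]
  [-t*exp(2*t), -t^2*exp(2*t)/2 + 2*t*exp(2*t), t*exp(2*t) + exp(2*t)]

Strategy: write B = P · J · P⁻¹ where J is a Jordan canonical form, so e^{tB} = P · e^{tJ} · P⁻¹, and e^{tJ} can be computed block-by-block.

B has Jordan form
J =
  [2, 1, 0]
  [0, 2, 1]
  [0, 0, 2]
(up to reordering of blocks).

Per-block formulas:
  For a 3×3 Jordan block J_3(2): exp(t · J_3(2)) = e^(2t)·(I + t·N + (t^2/2)·N^2), where N is the 3×3 nilpotent shift.

After assembling e^{tJ} and conjugating by P, we get:

e^{tB} =
  [-t*exp(2*t) + exp(2*t), -t^2*exp(2*t)/2 + 3*t*exp(2*t), t*exp(2*t)]
  [0, exp(2*t), 0]
  [-t*exp(2*t), -t^2*exp(2*t)/2 + 2*t*exp(2*t), t*exp(2*t) + exp(2*t)]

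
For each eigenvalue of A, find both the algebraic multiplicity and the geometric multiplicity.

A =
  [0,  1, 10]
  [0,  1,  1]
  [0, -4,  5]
λ = 0: alg = 1, geom = 1; λ = 3: alg = 2, geom = 1

Step 1 — factor the characteristic polynomial to read off the algebraic multiplicities:
  χ_A(x) = x*(x - 3)^2

Step 2 — compute geometric multiplicities via the rank-nullity identity g(λ) = n − rank(A − λI):
  rank(A − (0)·I) = 2, so dim ker(A − (0)·I) = n − 2 = 1
  rank(A − (3)·I) = 2, so dim ker(A − (3)·I) = n − 2 = 1

Summary:
  λ = 0: algebraic multiplicity = 1, geometric multiplicity = 1
  λ = 3: algebraic multiplicity = 2, geometric multiplicity = 1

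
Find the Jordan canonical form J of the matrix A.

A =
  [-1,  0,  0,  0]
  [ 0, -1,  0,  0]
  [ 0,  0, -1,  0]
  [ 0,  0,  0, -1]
J_1(-1) ⊕ J_1(-1) ⊕ J_1(-1) ⊕ J_1(-1)

The characteristic polynomial is
  det(x·I − A) = x^4 + 4*x^3 + 6*x^2 + 4*x + 1 = (x + 1)^4

Eigenvalues and multiplicities (the geometric multiplicity of λ is n − rank(A − λI), which equals the number of Jordan blocks for λ):
  λ = -1: algebraic multiplicity = 4, geometric multiplicity = 4

Determining the block sizes for each eigenvalue:
  λ = -1: gm = am = 4, so every block has size 1 → block sizes [1, 1, 1, 1]

Assembling the blocks gives a Jordan form
J =
  [-1,  0,  0,  0]
  [ 0, -1,  0,  0]
  [ 0,  0, -1,  0]
  [ 0,  0,  0, -1]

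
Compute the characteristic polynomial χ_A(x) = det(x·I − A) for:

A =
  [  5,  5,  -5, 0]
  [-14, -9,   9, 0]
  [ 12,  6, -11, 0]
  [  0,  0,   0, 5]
x^4 + 10*x^3 - 250*x - 625

Expanding det(x·I − A) (e.g. by cofactor expansion or by noting that A is similar to its Jordan form J, which has the same characteristic polynomial as A) gives
  χ_A(x) = x^4 + 10*x^3 - 250*x - 625
which factors as (x - 5)*(x + 5)^3. The eigenvalues (with algebraic multiplicities) are λ = -5 with multiplicity 3, λ = 5 with multiplicity 1.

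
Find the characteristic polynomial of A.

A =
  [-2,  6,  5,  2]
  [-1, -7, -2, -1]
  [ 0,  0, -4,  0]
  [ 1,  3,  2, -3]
x^4 + 16*x^3 + 96*x^2 + 256*x + 256

Expanding det(x·I − A) (e.g. by cofactor expansion or by noting that A is similar to its Jordan form J, which has the same characteristic polynomial as A) gives
  χ_A(x) = x^4 + 16*x^3 + 96*x^2 + 256*x + 256
which factors as (x + 4)^4. The eigenvalues (with algebraic multiplicities) are λ = -4 with multiplicity 4.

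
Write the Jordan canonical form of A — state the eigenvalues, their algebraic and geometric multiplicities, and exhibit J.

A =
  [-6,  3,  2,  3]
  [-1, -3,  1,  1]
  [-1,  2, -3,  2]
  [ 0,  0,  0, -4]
J_3(-4) ⊕ J_1(-4)

The characteristic polynomial is
  det(x·I − A) = x^4 + 16*x^3 + 96*x^2 + 256*x + 256 = (x + 4)^4

Eigenvalues and multiplicities (the geometric multiplicity of λ is n − rank(A − λI), which equals the number of Jordan blocks for λ):
  λ = -4: algebraic multiplicity = 4, geometric multiplicity = 2

Determining the block sizes for each eigenvalue:
  λ = -4: with am = 4 and gm = 2, the partition is not yet determined (e.g. several partitions of 4 into 2 parts exist). Let N = A − (-4)·I. Computing rank(N^1) = 2, rank(N^2) = 1, rank(N^3) = 0; the number of blocks of size ≥ j is rank(N^{j−1}) − rank(N^j), giving [2, 1, 1]. So we have 1 block(s) of size 3, 1 block(s) of size 1 → block sizes [3, 1]

Assembling the blocks gives a Jordan form
J =
  [-4,  1,  0,  0]
  [ 0, -4,  1,  0]
  [ 0,  0, -4,  0]
  [ 0,  0,  0, -4]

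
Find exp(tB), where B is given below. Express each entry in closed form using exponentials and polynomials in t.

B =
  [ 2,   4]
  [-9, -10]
e^{tB} =
  [6*t*exp(-4*t) + exp(-4*t), 4*t*exp(-4*t)]
  [-9*t*exp(-4*t), -6*t*exp(-4*t) + exp(-4*t)]

Strategy: write B = P · J · P⁻¹ where J is a Jordan canonical form, so e^{tB} = P · e^{tJ} · P⁻¹, and e^{tJ} can be computed block-by-block.

B has Jordan form
J =
  [-4,  1]
  [ 0, -4]
(up to reordering of blocks).

Per-block formulas:
  For a 2×2 Jordan block J_2(-4): exp(t · J_2(-4)) = e^(-4t)·(I + t·N), where N is the 2×2 nilpotent shift.

After assembling e^{tJ} and conjugating by P, we get:

e^{tB} =
  [6*t*exp(-4*t) + exp(-4*t), 4*t*exp(-4*t)]
  [-9*t*exp(-4*t), -6*t*exp(-4*t) + exp(-4*t)]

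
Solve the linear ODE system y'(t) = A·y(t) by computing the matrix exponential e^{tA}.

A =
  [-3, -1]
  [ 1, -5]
e^{tA} =
  [t*exp(-4*t) + exp(-4*t), -t*exp(-4*t)]
  [t*exp(-4*t), -t*exp(-4*t) + exp(-4*t)]

Strategy: write A = P · J · P⁻¹ where J is a Jordan canonical form, so e^{tA} = P · e^{tJ} · P⁻¹, and e^{tJ} can be computed block-by-block.

A has Jordan form
J =
  [-4,  1]
  [ 0, -4]
(up to reordering of blocks).

Per-block formulas:
  For a 2×2 Jordan block J_2(-4): exp(t · J_2(-4)) = e^(-4t)·(I + t·N), where N is the 2×2 nilpotent shift.

After assembling e^{tJ} and conjugating by P, we get:

e^{tA} =
  [t*exp(-4*t) + exp(-4*t), -t*exp(-4*t)]
  [t*exp(-4*t), -t*exp(-4*t) + exp(-4*t)]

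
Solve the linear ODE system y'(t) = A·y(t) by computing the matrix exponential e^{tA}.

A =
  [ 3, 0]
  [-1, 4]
e^{tA} =
  [exp(3*t), 0]
  [-exp(4*t) + exp(3*t), exp(4*t)]

Strategy: write A = P · J · P⁻¹ where J is a Jordan canonical form, so e^{tA} = P · e^{tJ} · P⁻¹, and e^{tJ} can be computed block-by-block.

A has Jordan form
J =
  [3, 0]
  [0, 4]
(up to reordering of blocks).

Per-block formulas:
  For a 1×1 block at λ = 3: exp(t · [3]) = [e^(3t)].
  For a 1×1 block at λ = 4: exp(t · [4]) = [e^(4t)].

After assembling e^{tJ} and conjugating by P, we get:

e^{tA} =
  [exp(3*t), 0]
  [-exp(4*t) + exp(3*t), exp(4*t)]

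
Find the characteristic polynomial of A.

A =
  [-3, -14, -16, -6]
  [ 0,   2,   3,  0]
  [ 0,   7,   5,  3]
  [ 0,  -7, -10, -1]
x^4 - 3*x^3 - 6*x^2 + 28*x - 24

Expanding det(x·I − A) (e.g. by cofactor expansion or by noting that A is similar to its Jordan form J, which has the same characteristic polynomial as A) gives
  χ_A(x) = x^4 - 3*x^3 - 6*x^2 + 28*x - 24
which factors as (x - 2)^3*(x + 3). The eigenvalues (with algebraic multiplicities) are λ = -3 with multiplicity 1, λ = 2 with multiplicity 3.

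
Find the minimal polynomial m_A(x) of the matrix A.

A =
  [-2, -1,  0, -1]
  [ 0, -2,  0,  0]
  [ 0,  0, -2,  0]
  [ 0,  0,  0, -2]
x^2 + 4*x + 4

The characteristic polynomial is χ_A(x) = (x + 2)^4, so the eigenvalues are known. The minimal polynomial is
  m_A(x) = Π_λ (x − λ)^{k_λ}
where k_λ is the size of the *largest* Jordan block for λ (equivalently, the smallest k with (A − λI)^k v = 0 for every generalised eigenvector v of λ).

  λ = -2: largest Jordan block has size 2, contributing (x + 2)^2

So m_A(x) = (x + 2)^2 = x^2 + 4*x + 4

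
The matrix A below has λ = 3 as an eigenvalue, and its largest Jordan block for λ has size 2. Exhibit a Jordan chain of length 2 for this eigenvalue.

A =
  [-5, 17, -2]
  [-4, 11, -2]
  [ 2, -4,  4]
A Jordan chain for λ = 3 of length 2:
v_1 = (9, 4, -2)ᵀ
v_2 = (1, 1, 0)ᵀ

Let N = A − (3)·I. We want v_2 with N^2 v_2 = 0 but N^1 v_2 ≠ 0; then v_{j-1} := N · v_j for j = 2, …, 2.

Pick v_2 = (1, 1, 0)ᵀ.
Then v_1 = N · v_2 = (9, 4, -2)ᵀ.

Sanity check: (A − (3)·I) v_1 = (0, 0, 0)ᵀ = 0. ✓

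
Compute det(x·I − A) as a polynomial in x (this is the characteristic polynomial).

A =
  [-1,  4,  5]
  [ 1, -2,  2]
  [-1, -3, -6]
x^3 + 9*x^2 + 27*x + 27

Expanding det(x·I − A) (e.g. by cofactor expansion or by noting that A is similar to its Jordan form J, which has the same characteristic polynomial as A) gives
  χ_A(x) = x^3 + 9*x^2 + 27*x + 27
which factors as (x + 3)^3. The eigenvalues (with algebraic multiplicities) are λ = -3 with multiplicity 3.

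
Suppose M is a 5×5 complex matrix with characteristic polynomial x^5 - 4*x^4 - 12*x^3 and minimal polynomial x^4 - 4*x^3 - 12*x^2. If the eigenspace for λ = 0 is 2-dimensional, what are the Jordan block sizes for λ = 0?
Block sizes for λ = 0: [2, 1]

Step 1 — from the characteristic polynomial, algebraic multiplicity of λ = 0 is 3. From dim ker(M − (0)·I) = 2, there are exactly 2 Jordan blocks for λ = 0.
Step 2 — from the minimal polynomial, the factor (x − 0)^2 tells us the largest block for λ = 0 has size 2.
Step 3 — with total size 3, 2 blocks, and largest block 2, the block sizes (in nonincreasing order) are [2, 1].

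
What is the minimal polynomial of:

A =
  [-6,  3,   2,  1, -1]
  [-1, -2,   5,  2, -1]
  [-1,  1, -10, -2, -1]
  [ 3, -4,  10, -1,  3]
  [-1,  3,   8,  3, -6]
x^3 + 15*x^2 + 75*x + 125

The characteristic polynomial is χ_A(x) = (x + 5)^5, so the eigenvalues are known. The minimal polynomial is
  m_A(x) = Π_λ (x − λ)^{k_λ}
where k_λ is the size of the *largest* Jordan block for λ (equivalently, the smallest k with (A − λI)^k v = 0 for every generalised eigenvector v of λ).

  λ = -5: largest Jordan block has size 3, contributing (x + 5)^3

So m_A(x) = (x + 5)^3 = x^3 + 15*x^2 + 75*x + 125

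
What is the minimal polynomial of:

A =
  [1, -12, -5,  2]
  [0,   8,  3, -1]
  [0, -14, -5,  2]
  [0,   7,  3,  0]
x^2 - 2*x + 1

The characteristic polynomial is χ_A(x) = (x - 1)^4, so the eigenvalues are known. The minimal polynomial is
  m_A(x) = Π_λ (x − λ)^{k_λ}
where k_λ is the size of the *largest* Jordan block for λ (equivalently, the smallest k with (A − λI)^k v = 0 for every generalised eigenvector v of λ).

  λ = 1: largest Jordan block has size 2, contributing (x − 1)^2

So m_A(x) = (x - 1)^2 = x^2 - 2*x + 1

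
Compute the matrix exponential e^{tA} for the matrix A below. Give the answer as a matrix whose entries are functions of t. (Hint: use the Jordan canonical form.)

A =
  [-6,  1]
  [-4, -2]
e^{tA} =
  [-2*t*exp(-4*t) + exp(-4*t), t*exp(-4*t)]
  [-4*t*exp(-4*t), 2*t*exp(-4*t) + exp(-4*t)]

Strategy: write A = P · J · P⁻¹ where J is a Jordan canonical form, so e^{tA} = P · e^{tJ} · P⁻¹, and e^{tJ} can be computed block-by-block.

A has Jordan form
J =
  [-4,  1]
  [ 0, -4]
(up to reordering of blocks).

Per-block formulas:
  For a 2×2 Jordan block J_2(-4): exp(t · J_2(-4)) = e^(-4t)·(I + t·N), where N is the 2×2 nilpotent shift.

After assembling e^{tJ} and conjugating by P, we get:

e^{tA} =
  [-2*t*exp(-4*t) + exp(-4*t), t*exp(-4*t)]
  [-4*t*exp(-4*t), 2*t*exp(-4*t) + exp(-4*t)]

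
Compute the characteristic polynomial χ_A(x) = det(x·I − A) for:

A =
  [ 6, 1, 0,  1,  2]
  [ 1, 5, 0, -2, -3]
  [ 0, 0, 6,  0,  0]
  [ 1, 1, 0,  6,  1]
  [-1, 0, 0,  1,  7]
x^5 - 30*x^4 + 360*x^3 - 2160*x^2 + 6480*x - 7776

Expanding det(x·I − A) (e.g. by cofactor expansion or by noting that A is similar to its Jordan form J, which has the same characteristic polynomial as A) gives
  χ_A(x) = x^5 - 30*x^4 + 360*x^3 - 2160*x^2 + 6480*x - 7776
which factors as (x - 6)^5. The eigenvalues (with algebraic multiplicities) are λ = 6 with multiplicity 5.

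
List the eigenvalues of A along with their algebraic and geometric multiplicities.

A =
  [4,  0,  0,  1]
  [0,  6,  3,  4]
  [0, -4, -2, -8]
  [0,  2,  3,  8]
λ = 4: alg = 4, geom = 2

Step 1 — factor the characteristic polynomial to read off the algebraic multiplicities:
  χ_A(x) = (x - 4)^4

Step 2 — compute geometric multiplicities via the rank-nullity identity g(λ) = n − rank(A − λI):
  rank(A − (4)·I) = 2, so dim ker(A − (4)·I) = n − 2 = 2

Summary:
  λ = 4: algebraic multiplicity = 4, geometric multiplicity = 2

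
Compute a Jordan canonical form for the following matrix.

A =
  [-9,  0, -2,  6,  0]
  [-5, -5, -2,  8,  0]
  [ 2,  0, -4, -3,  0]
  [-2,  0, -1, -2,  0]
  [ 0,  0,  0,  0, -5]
J_2(-5) ⊕ J_2(-5) ⊕ J_1(-5)

The characteristic polynomial is
  det(x·I − A) = x^5 + 25*x^4 + 250*x^3 + 1250*x^2 + 3125*x + 3125 = (x + 5)^5

Eigenvalues and multiplicities (the geometric multiplicity of λ is n − rank(A − λI), which equals the number of Jordan blocks for λ):
  λ = -5: algebraic multiplicity = 5, geometric multiplicity = 3

Determining the block sizes for each eigenvalue:
  λ = -5: with am = 5 and gm = 3, the partition is not yet determined (e.g. several partitions of 5 into 3 parts exist). Let N = A − (-5)·I. Computing rank(N^1) = 2, rank(N^2) = 0; the number of blocks of size ≥ j is rank(N^{j−1}) − rank(N^j), giving [3, 2]. So we have 2 block(s) of size 2, 1 block(s) of size 1 → block sizes [2, 2, 1]

Assembling the blocks gives a Jordan form
J =
  [-5,  1,  0,  0,  0]
  [ 0, -5,  0,  0,  0]
  [ 0,  0, -5,  1,  0]
  [ 0,  0,  0, -5,  0]
  [ 0,  0,  0,  0, -5]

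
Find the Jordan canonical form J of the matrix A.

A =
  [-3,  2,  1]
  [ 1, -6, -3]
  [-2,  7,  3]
J_3(-2)

The characteristic polynomial is
  det(x·I − A) = x^3 + 6*x^2 + 12*x + 8 = (x + 2)^3

Eigenvalues and multiplicities (the geometric multiplicity of λ is n − rank(A − λI), which equals the number of Jordan blocks for λ):
  λ = -2: algebraic multiplicity = 3, geometric multiplicity = 1

Determining the block sizes for each eigenvalue:
  λ = -2: one block (gm = 1), so the single block has size am = 3 → block sizes [3]

Assembling the blocks gives a Jordan form
J =
  [-2,  1,  0]
  [ 0, -2,  1]
  [ 0,  0, -2]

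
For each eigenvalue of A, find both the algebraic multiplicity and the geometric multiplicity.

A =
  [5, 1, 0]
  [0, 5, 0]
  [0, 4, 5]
λ = 5: alg = 3, geom = 2

Step 1 — factor the characteristic polynomial to read off the algebraic multiplicities:
  χ_A(x) = (x - 5)^3

Step 2 — compute geometric multiplicities via the rank-nullity identity g(λ) = n − rank(A − λI):
  rank(A − (5)·I) = 1, so dim ker(A − (5)·I) = n − 1 = 2

Summary:
  λ = 5: algebraic multiplicity = 3, geometric multiplicity = 2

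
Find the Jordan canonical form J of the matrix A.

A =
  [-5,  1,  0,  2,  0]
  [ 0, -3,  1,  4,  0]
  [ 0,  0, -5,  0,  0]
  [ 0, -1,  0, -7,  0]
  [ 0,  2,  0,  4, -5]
J_3(-5) ⊕ J_1(-5) ⊕ J_1(-5)

The characteristic polynomial is
  det(x·I − A) = x^5 + 25*x^4 + 250*x^3 + 1250*x^2 + 3125*x + 3125 = (x + 5)^5

Eigenvalues and multiplicities (the geometric multiplicity of λ is n − rank(A − λI), which equals the number of Jordan blocks for λ):
  λ = -5: algebraic multiplicity = 5, geometric multiplicity = 3

Determining the block sizes for each eigenvalue:
  λ = -5: with am = 5 and gm = 3, the partition is not yet determined (e.g. several partitions of 5 into 3 parts exist). Let N = A − (-5)·I. Computing rank(N^1) = 2, rank(N^2) = 1, rank(N^3) = 0; the number of blocks of size ≥ j is rank(N^{j−1}) − rank(N^j), giving [3, 1, 1]. So we have 1 block(s) of size 3, 2 block(s) of size 1 → block sizes [3, 1, 1]

Assembling the blocks gives a Jordan form
J =
  [-5,  1,  0,  0,  0]
  [ 0, -5,  1,  0,  0]
  [ 0,  0, -5,  0,  0]
  [ 0,  0,  0, -5,  0]
  [ 0,  0,  0,  0, -5]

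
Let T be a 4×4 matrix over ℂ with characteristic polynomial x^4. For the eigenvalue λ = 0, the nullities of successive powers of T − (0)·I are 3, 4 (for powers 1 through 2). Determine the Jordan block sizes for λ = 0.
Block sizes for λ = 0: [2, 1, 1]

From the dimensions of kernels of powers, the number of Jordan blocks of size at least j is d_j − d_{j−1} where d_j = dim ker(N^j) (with d_0 = 0). Computing the differences gives [3, 1].
The number of blocks of size exactly k is (#blocks of size ≥ k) − (#blocks of size ≥ k + 1), so the partition is: 2 block(s) of size 1, 1 block(s) of size 2.
In nonincreasing order the block sizes are [2, 1, 1].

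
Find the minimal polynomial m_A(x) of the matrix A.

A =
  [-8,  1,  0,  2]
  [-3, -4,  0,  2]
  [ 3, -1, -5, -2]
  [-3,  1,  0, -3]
x^2 + 10*x + 25

The characteristic polynomial is χ_A(x) = (x + 5)^4, so the eigenvalues are known. The minimal polynomial is
  m_A(x) = Π_λ (x − λ)^{k_λ}
where k_λ is the size of the *largest* Jordan block for λ (equivalently, the smallest k with (A − λI)^k v = 0 for every generalised eigenvector v of λ).

  λ = -5: largest Jordan block has size 2, contributing (x + 5)^2

So m_A(x) = (x + 5)^2 = x^2 + 10*x + 25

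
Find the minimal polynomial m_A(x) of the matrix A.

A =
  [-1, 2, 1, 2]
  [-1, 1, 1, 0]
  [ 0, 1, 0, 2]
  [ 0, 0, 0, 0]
x^3

The characteristic polynomial is χ_A(x) = x^4, so the eigenvalues are known. The minimal polynomial is
  m_A(x) = Π_λ (x − λ)^{k_λ}
where k_λ is the size of the *largest* Jordan block for λ (equivalently, the smallest k with (A − λI)^k v = 0 for every generalised eigenvector v of λ).

  λ = 0: largest Jordan block has size 3, contributing (x − 0)^3

So m_A(x) = x^3 = x^3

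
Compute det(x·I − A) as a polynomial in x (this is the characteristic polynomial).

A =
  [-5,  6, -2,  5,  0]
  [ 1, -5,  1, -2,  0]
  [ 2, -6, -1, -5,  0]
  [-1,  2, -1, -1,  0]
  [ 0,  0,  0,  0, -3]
x^5 + 15*x^4 + 90*x^3 + 270*x^2 + 405*x + 243

Expanding det(x·I − A) (e.g. by cofactor expansion or by noting that A is similar to its Jordan form J, which has the same characteristic polynomial as A) gives
  χ_A(x) = x^5 + 15*x^4 + 90*x^3 + 270*x^2 + 405*x + 243
which factors as (x + 3)^5. The eigenvalues (with algebraic multiplicities) are λ = -3 with multiplicity 5.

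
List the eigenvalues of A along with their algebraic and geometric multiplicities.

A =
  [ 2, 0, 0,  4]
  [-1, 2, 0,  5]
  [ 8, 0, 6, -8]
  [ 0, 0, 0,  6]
λ = 2: alg = 2, geom = 1; λ = 6: alg = 2, geom = 2

Step 1 — factor the characteristic polynomial to read off the algebraic multiplicities:
  χ_A(x) = (x - 6)^2*(x - 2)^2

Step 2 — compute geometric multiplicities via the rank-nullity identity g(λ) = n − rank(A − λI):
  rank(A − (2)·I) = 3, so dim ker(A − (2)·I) = n − 3 = 1
  rank(A − (6)·I) = 2, so dim ker(A − (6)·I) = n − 2 = 2

Summary:
  λ = 2: algebraic multiplicity = 2, geometric multiplicity = 1
  λ = 6: algebraic multiplicity = 2, geometric multiplicity = 2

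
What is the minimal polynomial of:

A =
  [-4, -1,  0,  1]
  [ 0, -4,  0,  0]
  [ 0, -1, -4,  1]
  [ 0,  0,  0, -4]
x^2 + 8*x + 16

The characteristic polynomial is χ_A(x) = (x + 4)^4, so the eigenvalues are known. The minimal polynomial is
  m_A(x) = Π_λ (x − λ)^{k_λ}
where k_λ is the size of the *largest* Jordan block for λ (equivalently, the smallest k with (A − λI)^k v = 0 for every generalised eigenvector v of λ).

  λ = -4: largest Jordan block has size 2, contributing (x + 4)^2

So m_A(x) = (x + 4)^2 = x^2 + 8*x + 16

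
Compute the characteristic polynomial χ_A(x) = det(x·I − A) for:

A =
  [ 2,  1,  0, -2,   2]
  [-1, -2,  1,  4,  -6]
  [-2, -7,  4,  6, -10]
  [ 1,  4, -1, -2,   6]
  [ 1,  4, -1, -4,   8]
x^5 - 10*x^4 + 40*x^3 - 80*x^2 + 80*x - 32

Expanding det(x·I − A) (e.g. by cofactor expansion or by noting that A is similar to its Jordan form J, which has the same characteristic polynomial as A) gives
  χ_A(x) = x^5 - 10*x^4 + 40*x^3 - 80*x^2 + 80*x - 32
which factors as (x - 2)^5. The eigenvalues (with algebraic multiplicities) are λ = 2 with multiplicity 5.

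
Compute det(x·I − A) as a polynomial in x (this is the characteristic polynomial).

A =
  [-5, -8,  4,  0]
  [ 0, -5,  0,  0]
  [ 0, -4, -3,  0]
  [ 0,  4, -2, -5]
x^4 + 18*x^3 + 120*x^2 + 350*x + 375

Expanding det(x·I − A) (e.g. by cofactor expansion or by noting that A is similar to its Jordan form J, which has the same characteristic polynomial as A) gives
  χ_A(x) = x^4 + 18*x^3 + 120*x^2 + 350*x + 375
which factors as (x + 3)*(x + 5)^3. The eigenvalues (with algebraic multiplicities) are λ = -5 with multiplicity 3, λ = -3 with multiplicity 1.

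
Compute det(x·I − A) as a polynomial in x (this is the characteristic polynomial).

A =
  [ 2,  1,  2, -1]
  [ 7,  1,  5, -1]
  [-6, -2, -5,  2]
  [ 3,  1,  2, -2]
x^4 + 4*x^3 + 6*x^2 + 4*x + 1

Expanding det(x·I − A) (e.g. by cofactor expansion or by noting that A is similar to its Jordan form J, which has the same characteristic polynomial as A) gives
  χ_A(x) = x^4 + 4*x^3 + 6*x^2 + 4*x + 1
which factors as (x + 1)^4. The eigenvalues (with algebraic multiplicities) are λ = -1 with multiplicity 4.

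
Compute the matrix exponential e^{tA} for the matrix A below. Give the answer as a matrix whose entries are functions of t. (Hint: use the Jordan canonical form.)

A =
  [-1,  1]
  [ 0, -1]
e^{tA} =
  [exp(-t), t*exp(-t)]
  [0, exp(-t)]

Strategy: write A = P · J · P⁻¹ where J is a Jordan canonical form, so e^{tA} = P · e^{tJ} · P⁻¹, and e^{tJ} can be computed block-by-block.

A has Jordan form
J =
  [-1,  1]
  [ 0, -1]
(up to reordering of blocks).

Per-block formulas:
  For a 2×2 Jordan block J_2(-1): exp(t · J_2(-1)) = e^(-1t)·(I + t·N), where N is the 2×2 nilpotent shift.

After assembling e^{tJ} and conjugating by P, we get:

e^{tA} =
  [exp(-t), t*exp(-t)]
  [0, exp(-t)]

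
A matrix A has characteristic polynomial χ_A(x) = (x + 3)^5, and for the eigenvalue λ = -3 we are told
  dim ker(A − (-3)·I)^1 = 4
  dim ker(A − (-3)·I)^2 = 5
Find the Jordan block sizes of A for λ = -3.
Block sizes for λ = -3: [2, 1, 1, 1]

From the dimensions of kernels of powers, the number of Jordan blocks of size at least j is d_j − d_{j−1} where d_j = dim ker(N^j) (with d_0 = 0). Computing the differences gives [4, 1].
The number of blocks of size exactly k is (#blocks of size ≥ k) − (#blocks of size ≥ k + 1), so the partition is: 3 block(s) of size 1, 1 block(s) of size 2.
In nonincreasing order the block sizes are [2, 1, 1, 1].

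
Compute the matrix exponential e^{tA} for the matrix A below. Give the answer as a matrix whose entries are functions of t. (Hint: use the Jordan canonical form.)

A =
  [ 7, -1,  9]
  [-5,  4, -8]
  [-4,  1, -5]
e^{tA} =
  [-3*t^2*exp(2*t) + 5*t*exp(2*t) + exp(2*t), t^2*exp(2*t) - t*exp(2*t), -5*t^2*exp(2*t) + 9*t*exp(2*t)]
  [-3*t^2*exp(2*t)/2 - 5*t*exp(2*t), t^2*exp(2*t)/2 + 2*t*exp(2*t) + exp(2*t), -5*t^2*exp(2*t)/2 - 8*t*exp(2*t)]
  [3*t^2*exp(2*t)/2 - 4*t*exp(2*t), -t^2*exp(2*t)/2 + t*exp(2*t), 5*t^2*exp(2*t)/2 - 7*t*exp(2*t) + exp(2*t)]

Strategy: write A = P · J · P⁻¹ where J is a Jordan canonical form, so e^{tA} = P · e^{tJ} · P⁻¹, and e^{tJ} can be computed block-by-block.

A has Jordan form
J =
  [2, 1, 0]
  [0, 2, 1]
  [0, 0, 2]
(up to reordering of blocks).

Per-block formulas:
  For a 3×3 Jordan block J_3(2): exp(t · J_3(2)) = e^(2t)·(I + t·N + (t^2/2)·N^2), where N is the 3×3 nilpotent shift.

After assembling e^{tJ} and conjugating by P, we get:

e^{tA} =
  [-3*t^2*exp(2*t) + 5*t*exp(2*t) + exp(2*t), t^2*exp(2*t) - t*exp(2*t), -5*t^2*exp(2*t) + 9*t*exp(2*t)]
  [-3*t^2*exp(2*t)/2 - 5*t*exp(2*t), t^2*exp(2*t)/2 + 2*t*exp(2*t) + exp(2*t), -5*t^2*exp(2*t)/2 - 8*t*exp(2*t)]
  [3*t^2*exp(2*t)/2 - 4*t*exp(2*t), -t^2*exp(2*t)/2 + t*exp(2*t), 5*t^2*exp(2*t)/2 - 7*t*exp(2*t) + exp(2*t)]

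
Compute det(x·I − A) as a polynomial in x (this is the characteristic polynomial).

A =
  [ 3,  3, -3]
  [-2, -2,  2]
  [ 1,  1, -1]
x^3

Expanding det(x·I − A) (e.g. by cofactor expansion or by noting that A is similar to its Jordan form J, which has the same characteristic polynomial as A) gives
  χ_A(x) = x^3
which factors as x^3. The eigenvalues (with algebraic multiplicities) are λ = 0 with multiplicity 3.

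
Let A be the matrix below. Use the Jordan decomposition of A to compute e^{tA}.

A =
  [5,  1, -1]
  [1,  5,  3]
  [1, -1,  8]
e^{tA} =
  [t^2*exp(6*t)/2 - t*exp(6*t) + exp(6*t), -t^2*exp(6*t)/2 + t*exp(6*t), t^2*exp(6*t) - t*exp(6*t)]
  [t^2*exp(6*t)/2 + t*exp(6*t), -t^2*exp(6*t)/2 - t*exp(6*t) + exp(6*t), t^2*exp(6*t) + 3*t*exp(6*t)]
  [t*exp(6*t), -t*exp(6*t), 2*t*exp(6*t) + exp(6*t)]

Strategy: write A = P · J · P⁻¹ where J is a Jordan canonical form, so e^{tA} = P · e^{tJ} · P⁻¹, and e^{tJ} can be computed block-by-block.

A has Jordan form
J =
  [6, 1, 0]
  [0, 6, 1]
  [0, 0, 6]
(up to reordering of blocks).

Per-block formulas:
  For a 3×3 Jordan block J_3(6): exp(t · J_3(6)) = e^(6t)·(I + t·N + (t^2/2)·N^2), where N is the 3×3 nilpotent shift.

After assembling e^{tJ} and conjugating by P, we get:

e^{tA} =
  [t^2*exp(6*t)/2 - t*exp(6*t) + exp(6*t), -t^2*exp(6*t)/2 + t*exp(6*t), t^2*exp(6*t) - t*exp(6*t)]
  [t^2*exp(6*t)/2 + t*exp(6*t), -t^2*exp(6*t)/2 - t*exp(6*t) + exp(6*t), t^2*exp(6*t) + 3*t*exp(6*t)]
  [t*exp(6*t), -t*exp(6*t), 2*t*exp(6*t) + exp(6*t)]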